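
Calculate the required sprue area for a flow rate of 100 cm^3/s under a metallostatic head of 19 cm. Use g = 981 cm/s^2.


Formula: v = sqrt(2*g*h), A = Q/v
Velocity: v = sqrt(2 * 981 * 19) = sqrt(37278) = 193.0751 cm/s
Sprue area: A = Q / v = 100 / 193.0751 = 0.5179 cm^2

Answer: 0.5179 cm^2


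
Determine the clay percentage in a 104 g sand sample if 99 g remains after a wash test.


Formula: Clay% = (W_total - W_washed) / W_total * 100
Clay mass = 104 - 99 = 5 g
Clay% = 5 / 104 * 100 = 4.8077%


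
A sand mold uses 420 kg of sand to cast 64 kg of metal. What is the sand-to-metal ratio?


Formula: Sand-to-Metal Ratio = W_sand / W_metal
Ratio = 420 kg / 64 kg = 6.5625

Answer: 6.5625


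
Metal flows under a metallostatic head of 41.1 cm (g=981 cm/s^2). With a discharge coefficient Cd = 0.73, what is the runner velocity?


Formula: v = Cd * sqrt(2 * g * h)  (Torricelli with discharge coefficient)
2*g*h = 2 * 981 * 41.1 = 80638.2 cm^2/s^2
sqrt(80638.2) = 283.96866 cm/s
v = 0.73 * 283.96866 = 207.2971 cm/s

Answer: 207.2971 cm/s


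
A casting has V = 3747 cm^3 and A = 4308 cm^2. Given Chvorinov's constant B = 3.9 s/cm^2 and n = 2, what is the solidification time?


Formula: t_s = B * (V/A)^n  (Chvorinov's rule, n=2)
Modulus M = V/A = 3747/4308 = 0.869777 cm
M^2 = 0.869777^2 = 0.756512 cm^2
t_s = 3.9 * 0.756512 = 2.9504 s


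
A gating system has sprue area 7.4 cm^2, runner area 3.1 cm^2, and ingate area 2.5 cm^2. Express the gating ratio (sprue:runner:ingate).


Sprue:Runner:Ingate = 1 : 3.1/7.4 : 2.5/7.4 = 1:0.42:0.34


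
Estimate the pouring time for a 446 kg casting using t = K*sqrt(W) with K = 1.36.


Formula: t = K * sqrt(W)
sqrt(W) = sqrt(446) = 21.11871
t = 1.36 * 21.11871 = 28.7214 s

Answer: 28.7214 s


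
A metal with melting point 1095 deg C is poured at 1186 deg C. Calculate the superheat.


Formula: Superheat = T_pour - T_melt
Superheat = 1186 - 1095 = 91 deg C

91 deg C


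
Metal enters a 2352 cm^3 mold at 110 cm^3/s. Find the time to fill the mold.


Formula: t_fill = V_mold / Q_flow
t = 2352 cm^3 / 110 cm^3/s = 21.3818 s

Final answer: 21.3818 s


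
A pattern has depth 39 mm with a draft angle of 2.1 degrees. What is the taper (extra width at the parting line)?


Formula: taper = depth * tan(draft_angle)
tan(2.1 deg) = 0.0366683
taper = 39 mm * 0.0366683 = 1.4301 mm

Answer: 1.4301 mm


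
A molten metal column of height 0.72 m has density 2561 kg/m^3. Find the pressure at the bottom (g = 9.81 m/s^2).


Formula: P = rho * g * h
rho * g = 2561 * 9.81 = 25123.41 N/m^3
P = 25123.41 * 0.72 = 18088.8552 Pa


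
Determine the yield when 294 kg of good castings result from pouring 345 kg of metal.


Formula: Casting Yield = (W_good / W_total) * 100
Yield = (294 kg / 345 kg) * 100 = 85.2174%


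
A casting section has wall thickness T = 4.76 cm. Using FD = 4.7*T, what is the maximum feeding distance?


Formula: FD = 4.7 * T  (riser feeding-distance rule)
FD = 4.7 * 4.76 cm = 22.3720 cm

Answer: 22.3720 cm


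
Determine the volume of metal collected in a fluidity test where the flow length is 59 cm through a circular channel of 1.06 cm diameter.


Formula: V = pi * (d/2)^2 * L  (cylinder volume)
Radius = 1.06/2 = 0.53 cm
V = pi * 0.53^2 * 59 = 52.0659 cm^3


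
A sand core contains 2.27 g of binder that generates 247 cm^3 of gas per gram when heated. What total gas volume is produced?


Formula: V_gas = W_binder * gas_evolution_rate
V = 2.27 g * 247 cm^3/g = 560.6900 cm^3

Final answer: 560.6900 cm^3


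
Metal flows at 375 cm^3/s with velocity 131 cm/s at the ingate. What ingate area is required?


Formula: A_ingate = Q / v  (continuity equation)
A = 375 cm^3/s / 131 cm/s = 2.8626 cm^2

Final answer: 2.8626 cm^2


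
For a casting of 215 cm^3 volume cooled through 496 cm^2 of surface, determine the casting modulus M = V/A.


Formula: Casting Modulus M = V / A
M = 215 cm^3 / 496 cm^2 = 0.4335 cm

0.4335 cm


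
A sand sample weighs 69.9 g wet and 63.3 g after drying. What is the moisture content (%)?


Formula: MC = (W_wet - W_dry) / W_wet * 100
Water mass = 69.9 - 63.3 = 6.6 g
MC = 6.6 / 69.9 * 100 = 9.4421%

9.4421%


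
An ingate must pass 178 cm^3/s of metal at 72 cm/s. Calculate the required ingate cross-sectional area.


Formula: A_ingate = Q / v  (continuity equation)
A = 178 cm^3/s / 72 cm/s = 2.4722 cm^2

2.4722 cm^2


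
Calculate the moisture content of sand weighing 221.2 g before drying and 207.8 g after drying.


Formula: MC = (W_wet - W_dry) / W_wet * 100
Water mass = 221.2 - 207.8 = 13.4 g
MC = 13.4 / 221.2 * 100 = 6.0579%

Answer: 6.0579%


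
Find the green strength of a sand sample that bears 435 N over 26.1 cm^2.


Formula: Compressive Strength = Force / Area
Strength = 435 N / 26.1 cm^2 = 16.6667 N/cm^2


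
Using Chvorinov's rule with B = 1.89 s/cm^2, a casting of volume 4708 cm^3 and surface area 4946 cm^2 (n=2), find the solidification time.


Formula: t_s = B * (V/A)^n  (Chvorinov's rule, n=2)
Modulus M = V/A = 4708/4946 = 0.951880 cm
M^2 = 0.951880^2 = 0.906076 cm^2
t_s = 1.89 * 0.906076 = 1.7125 s

1.7125 s


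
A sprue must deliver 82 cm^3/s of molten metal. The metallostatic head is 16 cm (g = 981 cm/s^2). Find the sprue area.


Formula: v = sqrt(2*g*h), A = Q/v
Velocity: v = sqrt(2 * 981 * 16) = sqrt(31392) = 177.1779 cm/s
Sprue area: A = Q / v = 82 / 177.1779 = 0.4628 cm^2

Answer: 0.4628 cm^2


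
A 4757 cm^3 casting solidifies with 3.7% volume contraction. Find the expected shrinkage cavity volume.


Formula: V_shrink = V_casting * shrinkage_pct / 100
V_shrink = 4757 cm^3 * 3.7 / 100 = 176.0090 cm^3

Answer: 176.0090 cm^3


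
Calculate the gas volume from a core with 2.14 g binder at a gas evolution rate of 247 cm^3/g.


Formula: V_gas = W_binder * gas_evolution_rate
V = 2.14 g * 247 cm^3/g = 528.5800 cm^3

528.5800 cm^3


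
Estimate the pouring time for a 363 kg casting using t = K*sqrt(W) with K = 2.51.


Formula: t = K * sqrt(W)
sqrt(W) = sqrt(363) = 19.05256
t = 2.51 * 19.05256 = 47.8219 s


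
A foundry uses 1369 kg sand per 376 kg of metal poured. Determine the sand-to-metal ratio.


Formula: Sand-to-Metal Ratio = W_sand / W_metal
Ratio = 1369 kg / 376 kg = 3.6410

Final answer: 3.6410


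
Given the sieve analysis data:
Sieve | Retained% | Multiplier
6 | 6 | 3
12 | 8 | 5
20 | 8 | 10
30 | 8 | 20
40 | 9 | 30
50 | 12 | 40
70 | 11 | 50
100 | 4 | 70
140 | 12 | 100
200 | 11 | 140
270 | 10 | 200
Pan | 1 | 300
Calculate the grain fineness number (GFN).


Formula: GFN = sum(pct * multiplier) / sum(pct)
sum(pct * multiplier) = 6918
sum(pct) = 100
GFN = 6918 / 100 = 69.18

69.18


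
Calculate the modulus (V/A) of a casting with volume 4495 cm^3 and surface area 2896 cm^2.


Formula: Casting Modulus M = V / A
M = 4495 cm^3 / 2896 cm^2 = 1.5521 cm

Answer: 1.5521 cm


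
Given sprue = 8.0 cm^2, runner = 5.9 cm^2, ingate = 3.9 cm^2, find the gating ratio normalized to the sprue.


Sprue:Runner:Ingate = 1 : 5.9/8.0 : 3.9/8.0 = 1:0.74:0.49

Final answer: 1:0.74:0.49


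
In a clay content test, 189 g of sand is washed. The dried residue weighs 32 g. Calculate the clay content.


Formula: Clay% = (W_total - W_washed) / W_total * 100
Clay mass = 189 - 32 = 157 g
Clay% = 157 / 189 * 100 = 83.0688%

Final answer: 83.0688%


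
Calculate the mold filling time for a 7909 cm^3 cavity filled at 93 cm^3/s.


Formula: t_fill = V_mold / Q_flow
t = 7909 cm^3 / 93 cm^3/s = 85.0430 s

85.0430 s


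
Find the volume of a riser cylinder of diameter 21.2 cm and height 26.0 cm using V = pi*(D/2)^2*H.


Formula: V = pi * (D/2)^2 * H  (cylinder volume)
Radius = D/2 = 21.2/2 = 10.6 cm
V = pi * 10.6^2 * 26.0 = 9177.7231 cm^3


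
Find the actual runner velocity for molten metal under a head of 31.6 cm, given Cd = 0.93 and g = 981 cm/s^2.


Formula: v = Cd * sqrt(2 * g * h)  (Torricelli with discharge coefficient)
2*g*h = 2 * 981 * 31.6 = 61999.2 cm^2/s^2
sqrt(61999.2) = 248.99639 cm/s
v = 0.93 * 248.99639 = 231.5666 cm/s


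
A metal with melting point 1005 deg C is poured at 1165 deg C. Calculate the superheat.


Formula: Superheat = T_pour - T_melt
Superheat = 1165 - 1005 = 160 deg C

160 deg C


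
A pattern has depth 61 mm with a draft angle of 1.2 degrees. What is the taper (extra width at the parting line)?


Formula: taper = depth * tan(draft_angle)
tan(1.2 deg) = 0.0209470
taper = 61 mm * 0.0209470 = 1.2778 mm

Answer: 1.2778 mm


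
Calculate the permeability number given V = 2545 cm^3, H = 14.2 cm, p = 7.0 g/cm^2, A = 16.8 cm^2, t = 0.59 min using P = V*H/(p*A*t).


Formula: Permeability Number P = (V * H) / (p * A * t)
Numerator: V * H = 2545 * 14.2 = 36139.0
Denominator: p * A * t = 7.0 * 16.8 * 0.59 = 69.384
P = 36139.0 / 69.384 = 520.8550

520.8550


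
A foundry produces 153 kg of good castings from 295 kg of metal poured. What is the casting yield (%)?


Formula: Casting Yield = (W_good / W_total) * 100
Yield = (153 kg / 295 kg) * 100 = 51.8644%

51.8644%


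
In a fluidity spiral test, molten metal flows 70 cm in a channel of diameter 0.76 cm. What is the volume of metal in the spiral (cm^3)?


Formula: V = pi * (d/2)^2 * L  (cylinder volume)
Radius = 0.76/2 = 0.38 cm
V = pi * 0.38^2 * 70 = 31.7552 cm^3


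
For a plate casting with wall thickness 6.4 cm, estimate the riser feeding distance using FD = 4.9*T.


Formula: FD = 4.9 * T  (riser feeding-distance rule)
FD = 4.9 * 6.4 cm = 31.3600 cm

Answer: 31.3600 cm


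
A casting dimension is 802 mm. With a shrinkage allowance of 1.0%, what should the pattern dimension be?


Formula: L_pattern = L_casting * (1 + shrinkage_rate/100)
Shrinkage factor = 1 + 1.0/100 = 1.01
L_pattern = 802 mm * 1.01 = 810.0200 mm

810.0200 mm


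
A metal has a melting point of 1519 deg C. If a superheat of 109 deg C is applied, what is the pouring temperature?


Formula: T_pour = T_melt + Superheat
T_pour = 1519 + 109 = 1628 deg C


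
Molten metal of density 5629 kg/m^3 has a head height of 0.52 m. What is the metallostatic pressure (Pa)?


Formula: P = rho * g * h
rho * g = 5629 * 9.81 = 55220.49 N/m^3
P = 55220.49 * 0.52 = 28714.6548 Pa

Final answer: 28714.6548 Pa


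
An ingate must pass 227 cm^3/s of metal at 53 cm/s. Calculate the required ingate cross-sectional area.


Formula: A_ingate = Q / v  (continuity equation)
A = 227 cm^3/s / 53 cm/s = 4.2830 cm^2

Final answer: 4.2830 cm^2


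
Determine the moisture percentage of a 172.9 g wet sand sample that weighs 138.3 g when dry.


Formula: MC = (W_wet - W_dry) / W_wet * 100
Water mass = 172.9 - 138.3 = 34.6 g
MC = 34.6 / 172.9 * 100 = 20.0116%


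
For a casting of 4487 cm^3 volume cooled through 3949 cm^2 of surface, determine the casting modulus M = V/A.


Formula: Casting Modulus M = V / A
M = 4487 cm^3 / 3949 cm^2 = 1.1362 cm

Final answer: 1.1362 cm


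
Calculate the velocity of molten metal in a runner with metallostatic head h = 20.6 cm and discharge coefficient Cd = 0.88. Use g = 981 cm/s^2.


Formula: v = Cd * sqrt(2 * g * h)  (Torricelli with discharge coefficient)
2*g*h = 2 * 981 * 20.6 = 40417.2 cm^2/s^2
sqrt(40417.2) = 201.04029 cm/s
v = 0.88 * 201.04029 = 176.9155 cm/s

Answer: 176.9155 cm/s


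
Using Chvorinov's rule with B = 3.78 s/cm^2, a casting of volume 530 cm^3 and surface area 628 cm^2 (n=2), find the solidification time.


Formula: t_s = B * (V/A)^n  (Chvorinov's rule, n=2)
Modulus M = V/A = 530/628 = 0.843949 cm
M^2 = 0.843949^2 = 0.712250 cm^2
t_s = 3.78 * 0.712250 = 2.6923 s

Answer: 2.6923 s


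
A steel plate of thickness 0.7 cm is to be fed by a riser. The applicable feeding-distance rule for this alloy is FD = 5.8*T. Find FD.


Formula: FD = 5.8 * T  (riser feeding-distance rule)
FD = 5.8 * 0.7 cm = 4.0600 cm

4.0600 cm


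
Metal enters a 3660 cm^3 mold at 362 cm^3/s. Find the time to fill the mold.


Formula: t_fill = V_mold / Q_flow
t = 3660 cm^3 / 362 cm^3/s = 10.1105 s

10.1105 s


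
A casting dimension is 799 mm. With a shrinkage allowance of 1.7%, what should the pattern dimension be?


Formula: L_pattern = L_casting * (1 + shrinkage_rate/100)
Shrinkage factor = 1 + 1.7/100 = 1.017
L_pattern = 799 mm * 1.017 = 812.5830 mm

812.5830 mm


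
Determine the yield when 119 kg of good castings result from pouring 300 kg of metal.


Formula: Casting Yield = (W_good / W_total) * 100
Yield = (119 kg / 300 kg) * 100 = 39.6667%

Answer: 39.6667%


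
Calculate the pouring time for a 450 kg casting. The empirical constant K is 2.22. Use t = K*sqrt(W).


Formula: t = K * sqrt(W)
sqrt(W) = sqrt(450) = 21.21320
t = 2.22 * 21.21320 = 47.0933 s


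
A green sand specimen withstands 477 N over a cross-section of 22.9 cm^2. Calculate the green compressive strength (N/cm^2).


Formula: Compressive Strength = Force / Area
Strength = 477 N / 22.9 cm^2 = 20.8297 N/cm^2

Answer: 20.8297 N/cm^2


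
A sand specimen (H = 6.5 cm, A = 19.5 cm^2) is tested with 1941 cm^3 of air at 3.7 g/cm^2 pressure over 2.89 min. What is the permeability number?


Formula: Permeability Number P = (V * H) / (p * A * t)
Numerator: V * H = 1941 * 6.5 = 12616.5
Denominator: p * A * t = 3.7 * 19.5 * 2.89 = 208.5135
P = 12616.5 / 208.5135 = 60.5069

60.5069


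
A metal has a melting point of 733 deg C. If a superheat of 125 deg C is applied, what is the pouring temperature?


Formula: T_pour = T_melt + Superheat
T_pour = 733 + 125 = 858 deg C

858 deg C


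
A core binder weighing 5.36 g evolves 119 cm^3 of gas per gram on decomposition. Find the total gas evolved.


Formula: V_gas = W_binder * gas_evolution_rate
V = 5.36 g * 119 cm^3/g = 637.8400 cm^3

Answer: 637.8400 cm^3


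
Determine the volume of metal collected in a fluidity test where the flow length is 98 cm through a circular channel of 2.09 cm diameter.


Formula: V = pi * (d/2)^2 * L  (cylinder volume)
Radius = 2.09/2 = 1.045 cm
V = pi * 1.045^2 * 98 = 336.2084 cm^3

336.2084 cm^3


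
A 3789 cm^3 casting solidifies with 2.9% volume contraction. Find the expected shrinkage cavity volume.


Formula: V_shrink = V_casting * shrinkage_pct / 100
V_shrink = 3789 cm^3 * 2.9 / 100 = 109.8810 cm^3

Answer: 109.8810 cm^3


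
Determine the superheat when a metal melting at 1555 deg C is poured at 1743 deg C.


Formula: Superheat = T_pour - T_melt
Superheat = 1743 - 1555 = 188 deg C

Final answer: 188 deg C


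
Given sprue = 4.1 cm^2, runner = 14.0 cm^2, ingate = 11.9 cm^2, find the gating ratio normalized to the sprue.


Sprue:Runner:Ingate = 1 : 14.0/4.1 : 11.9/4.1 = 1:3.41:2.90


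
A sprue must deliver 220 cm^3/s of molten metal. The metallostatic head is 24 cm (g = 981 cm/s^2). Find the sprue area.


Formula: v = sqrt(2*g*h), A = Q/v
Velocity: v = sqrt(2 * 981 * 24) = sqrt(47088) = 216.9977 cm/s
Sprue area: A = Q / v = 220 / 216.9977 = 1.0138 cm^2

Final answer: 1.0138 cm^2


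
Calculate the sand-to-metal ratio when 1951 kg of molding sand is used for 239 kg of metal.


Formula: Sand-to-Metal Ratio = W_sand / W_metal
Ratio = 1951 kg / 239 kg = 8.1632

Final answer: 8.1632


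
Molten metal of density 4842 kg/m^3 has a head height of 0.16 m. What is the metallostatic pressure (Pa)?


Formula: P = rho * g * h
rho * g = 4842 * 9.81 = 47500.02 N/m^3
P = 47500.02 * 0.16 = 7600.0032 Pa

Final answer: 7600.0032 Pa


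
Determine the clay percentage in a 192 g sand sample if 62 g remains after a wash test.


Formula: Clay% = (W_total - W_washed) / W_total * 100
Clay mass = 192 - 62 = 130 g
Clay% = 130 / 192 * 100 = 67.7083%

67.7083%


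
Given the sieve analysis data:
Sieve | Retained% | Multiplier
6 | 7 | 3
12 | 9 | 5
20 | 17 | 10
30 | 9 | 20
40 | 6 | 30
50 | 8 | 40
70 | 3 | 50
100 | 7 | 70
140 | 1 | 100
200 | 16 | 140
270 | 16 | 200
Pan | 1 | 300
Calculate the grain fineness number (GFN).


Formula: GFN = sum(pct * multiplier) / sum(pct)
sum(pct * multiplier) = 7396
sum(pct) = 100
GFN = 7396 / 100 = 73.96

Answer: 73.96


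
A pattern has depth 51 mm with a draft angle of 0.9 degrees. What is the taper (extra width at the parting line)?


Formula: taper = depth * tan(draft_angle)
tan(0.9 deg) = 0.0157093
taper = 51 mm * 0.0157093 = 0.8012 mm

Answer: 0.8012 mm


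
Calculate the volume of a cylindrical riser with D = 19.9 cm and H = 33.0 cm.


Formula: V = pi * (D/2)^2 * H  (cylinder volume)
Radius = D/2 = 19.9/2 = 9.95 cm
V = pi * 9.95^2 * 33.0 = 10263.8424 cm^3


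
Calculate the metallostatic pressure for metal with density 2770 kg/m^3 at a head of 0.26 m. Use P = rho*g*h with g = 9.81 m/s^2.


Formula: P = rho * g * h
rho * g = 2770 * 9.81 = 27173.7 N/m^3
P = 27173.7 * 0.26 = 7065.1620 Pa

7065.1620 Pa


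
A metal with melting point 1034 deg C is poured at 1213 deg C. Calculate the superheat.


Formula: Superheat = T_pour - T_melt
Superheat = 1213 - 1034 = 179 deg C

Answer: 179 deg C


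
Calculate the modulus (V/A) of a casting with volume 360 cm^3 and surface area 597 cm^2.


Formula: Casting Modulus M = V / A
M = 360 cm^3 / 597 cm^2 = 0.6030 cm

Answer: 0.6030 cm


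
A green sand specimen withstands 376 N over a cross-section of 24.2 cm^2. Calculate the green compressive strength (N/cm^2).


Formula: Compressive Strength = Force / Area
Strength = 376 N / 24.2 cm^2 = 15.5372 N/cm^2

Final answer: 15.5372 N/cm^2


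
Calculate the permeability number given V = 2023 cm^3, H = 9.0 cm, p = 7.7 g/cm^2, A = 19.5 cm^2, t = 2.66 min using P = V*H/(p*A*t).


Formula: Permeability Number P = (V * H) / (p * A * t)
Numerator: V * H = 2023 * 9.0 = 18207.0
Denominator: p * A * t = 7.7 * 19.5 * 2.66 = 399.399
P = 18207.0 / 399.399 = 45.5860

Final answer: 45.5860


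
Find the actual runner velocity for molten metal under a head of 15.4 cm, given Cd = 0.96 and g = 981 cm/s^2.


Formula: v = Cd * sqrt(2 * g * h)  (Torricelli with discharge coefficient)
2*g*h = 2 * 981 * 15.4 = 30214.8 cm^2/s^2
sqrt(30214.8) = 173.82405 cm/s
v = 0.96 * 173.82405 = 166.8711 cm/s

Answer: 166.8711 cm/s


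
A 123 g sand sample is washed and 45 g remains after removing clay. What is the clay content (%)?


Formula: Clay% = (W_total - W_washed) / W_total * 100
Clay mass = 123 - 45 = 78 g
Clay% = 78 / 123 * 100 = 63.4146%

Final answer: 63.4146%


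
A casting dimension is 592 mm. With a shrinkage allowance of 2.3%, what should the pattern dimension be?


Formula: L_pattern = L_casting * (1 + shrinkage_rate/100)
Shrinkage factor = 1 + 2.3/100 = 1.023
L_pattern = 592 mm * 1.023 = 605.6160 mm


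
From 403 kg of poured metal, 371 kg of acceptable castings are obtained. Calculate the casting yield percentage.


Formula: Casting Yield = (W_good / W_total) * 100
Yield = (371 kg / 403 kg) * 100 = 92.0596%


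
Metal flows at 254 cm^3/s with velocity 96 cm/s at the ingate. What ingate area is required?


Formula: A_ingate = Q / v  (continuity equation)
A = 254 cm^3/s / 96 cm/s = 2.6458 cm^2


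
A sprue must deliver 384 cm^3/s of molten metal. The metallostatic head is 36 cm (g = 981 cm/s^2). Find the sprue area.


Formula: v = sqrt(2*g*h), A = Q/v
Velocity: v = sqrt(2 * 981 * 36) = sqrt(70632) = 265.7668 cm/s
Sprue area: A = Q / v = 384 / 265.7668 = 1.4449 cm^2

1.4449 cm^2


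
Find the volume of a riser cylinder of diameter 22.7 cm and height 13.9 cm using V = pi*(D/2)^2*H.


Formula: V = pi * (D/2)^2 * H  (cylinder volume)
Radius = D/2 = 22.7/2 = 11.35 cm
V = pi * 11.35^2 * 13.9 = 5625.4387 cm^3

5625.4387 cm^3


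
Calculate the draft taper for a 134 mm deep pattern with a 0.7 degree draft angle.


Formula: taper = depth * tan(draft_angle)
tan(0.7 deg) = 0.0122179
taper = 134 mm * 0.0122179 = 1.6372 mm

Final answer: 1.6372 mm


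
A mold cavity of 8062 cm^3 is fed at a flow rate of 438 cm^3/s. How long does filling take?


Formula: t_fill = V_mold / Q_flow
t = 8062 cm^3 / 438 cm^3/s = 18.4064 s

18.4064 s


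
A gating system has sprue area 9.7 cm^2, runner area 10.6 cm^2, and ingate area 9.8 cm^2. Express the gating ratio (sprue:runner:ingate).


Sprue:Runner:Ingate = 1 : 10.6/9.7 : 9.8/9.7 = 1:1.09:1.01

1:1.09:1.01


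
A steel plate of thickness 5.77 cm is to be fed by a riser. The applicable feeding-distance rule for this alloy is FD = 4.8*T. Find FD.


Formula: FD = 4.8 * T  (riser feeding-distance rule)
FD = 4.8 * 5.77 cm = 27.6960 cm


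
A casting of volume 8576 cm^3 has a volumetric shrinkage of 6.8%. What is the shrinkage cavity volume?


Formula: V_shrink = V_casting * shrinkage_pct / 100
V_shrink = 8576 cm^3 * 6.8 / 100 = 583.1680 cm^3


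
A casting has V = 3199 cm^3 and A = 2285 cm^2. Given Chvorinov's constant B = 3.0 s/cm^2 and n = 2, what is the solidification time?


Formula: t_s = B * (V/A)^n  (Chvorinov's rule, n=2)
Modulus M = V/A = 3199/2285 = 1.400000 cm
M^2 = 1.400000^2 = 1.960000 cm^2
t_s = 3.0 * 1.960000 = 5.8800 s


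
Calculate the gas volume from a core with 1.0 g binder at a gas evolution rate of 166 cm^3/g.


Formula: V_gas = W_binder * gas_evolution_rate
V = 1.0 g * 166 cm^3/g = 166.0000 cm^3

166.0000 cm^3


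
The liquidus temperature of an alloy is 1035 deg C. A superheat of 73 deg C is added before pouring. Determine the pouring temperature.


Formula: T_pour = T_melt + Superheat
T_pour = 1035 + 73 = 1108 deg C


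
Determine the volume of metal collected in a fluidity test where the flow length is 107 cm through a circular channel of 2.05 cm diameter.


Formula: V = pi * (d/2)^2 * L  (cylinder volume)
Radius = 2.05/2 = 1.025 cm
V = pi * 1.025^2 * 107 = 353.1680 cm^3

Final answer: 353.1680 cm^3


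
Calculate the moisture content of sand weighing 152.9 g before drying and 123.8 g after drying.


Formula: MC = (W_wet - W_dry) / W_wet * 100
Water mass = 152.9 - 123.8 = 29.1 g
MC = 29.1 / 152.9 * 100 = 19.0320%

Final answer: 19.0320%


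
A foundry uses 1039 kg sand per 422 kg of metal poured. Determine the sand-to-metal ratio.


Formula: Sand-to-Metal Ratio = W_sand / W_metal
Ratio = 1039 kg / 422 kg = 2.4621

2.4621


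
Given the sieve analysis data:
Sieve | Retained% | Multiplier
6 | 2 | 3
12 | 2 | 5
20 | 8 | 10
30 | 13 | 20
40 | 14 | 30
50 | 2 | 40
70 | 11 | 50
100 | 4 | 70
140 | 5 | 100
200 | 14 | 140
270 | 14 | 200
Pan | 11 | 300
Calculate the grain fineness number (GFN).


Formula: GFN = sum(pct * multiplier) / sum(pct)
sum(pct * multiplier) = 10246
sum(pct) = 100
GFN = 10246 / 100 = 102.46

Final answer: 102.46


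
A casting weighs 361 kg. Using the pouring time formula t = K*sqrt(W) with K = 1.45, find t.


Formula: t = K * sqrt(W)
sqrt(W) = sqrt(361) = 19.00000
t = 1.45 * 19.00000 = 27.5500 s


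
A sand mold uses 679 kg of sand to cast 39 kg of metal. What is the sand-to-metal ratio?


Formula: Sand-to-Metal Ratio = W_sand / W_metal
Ratio = 679 kg / 39 kg = 17.4103

Final answer: 17.4103


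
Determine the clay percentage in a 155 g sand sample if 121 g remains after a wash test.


Formula: Clay% = (W_total - W_washed) / W_total * 100
Clay mass = 155 - 121 = 34 g
Clay% = 34 / 155 * 100 = 21.9355%


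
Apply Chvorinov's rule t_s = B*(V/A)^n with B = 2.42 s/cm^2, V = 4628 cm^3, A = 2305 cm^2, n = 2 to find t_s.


Formula: t_s = B * (V/A)^n  (Chvorinov's rule, n=2)
Modulus M = V/A = 4628/2305 = 2.007809 cm
M^2 = 2.007809^2 = 4.031297 cm^2
t_s = 2.42 * 4.031297 = 9.7557 s

Answer: 9.7557 s


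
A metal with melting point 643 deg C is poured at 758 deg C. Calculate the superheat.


Formula: Superheat = T_pour - T_melt
Superheat = 758 - 643 = 115 deg C

Final answer: 115 deg C


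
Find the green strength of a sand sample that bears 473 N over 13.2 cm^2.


Formula: Compressive Strength = Force / Area
Strength = 473 N / 13.2 cm^2 = 35.8333 N/cm^2

35.8333 N/cm^2


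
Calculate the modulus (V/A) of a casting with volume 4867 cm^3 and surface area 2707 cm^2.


Formula: Casting Modulus M = V / A
M = 4867 cm^3 / 2707 cm^2 = 1.7979 cm

Final answer: 1.7979 cm


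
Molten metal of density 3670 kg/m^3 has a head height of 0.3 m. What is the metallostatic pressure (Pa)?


Formula: P = rho * g * h
rho * g = 3670 * 9.81 = 36002.7 N/m^3
P = 36002.7 * 0.3 = 10800.8100 Pa

Answer: 10800.8100 Pa


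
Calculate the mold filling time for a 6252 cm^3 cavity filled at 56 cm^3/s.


Formula: t_fill = V_mold / Q_flow
t = 6252 cm^3 / 56 cm^3/s = 111.6429 s

111.6429 s


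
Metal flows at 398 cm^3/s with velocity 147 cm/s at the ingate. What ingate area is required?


Formula: A_ingate = Q / v  (continuity equation)
A = 398 cm^3/s / 147 cm/s = 2.7075 cm^2

Final answer: 2.7075 cm^2


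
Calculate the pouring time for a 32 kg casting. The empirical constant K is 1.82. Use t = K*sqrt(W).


Formula: t = K * sqrt(W)
sqrt(W) = sqrt(32) = 5.65685
t = 1.82 * 5.65685 = 10.2955 s

10.2955 s


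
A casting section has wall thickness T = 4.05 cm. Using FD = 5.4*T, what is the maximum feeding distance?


Formula: FD = 5.4 * T  (riser feeding-distance rule)
FD = 5.4 * 4.05 cm = 21.8700 cm


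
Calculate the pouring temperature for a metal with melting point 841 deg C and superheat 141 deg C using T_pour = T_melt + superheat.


Formula: T_pour = T_melt + Superheat
T_pour = 841 + 141 = 982 deg C

982 deg C


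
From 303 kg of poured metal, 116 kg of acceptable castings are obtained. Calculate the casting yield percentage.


Formula: Casting Yield = (W_good / W_total) * 100
Yield = (116 kg / 303 kg) * 100 = 38.2838%

Final answer: 38.2838%


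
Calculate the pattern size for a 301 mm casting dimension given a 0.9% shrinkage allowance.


Formula: L_pattern = L_casting * (1 + shrinkage_rate/100)
Shrinkage factor = 1 + 0.9/100 = 1.009
L_pattern = 301 mm * 1.009 = 303.7090 mm


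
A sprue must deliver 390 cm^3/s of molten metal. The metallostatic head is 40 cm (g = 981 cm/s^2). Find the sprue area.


Formula: v = sqrt(2*g*h), A = Q/v
Velocity: v = sqrt(2 * 981 * 40) = sqrt(78480) = 280.1428 cm/s
Sprue area: A = Q / v = 390 / 280.1428 = 1.3921 cm^2

1.3921 cm^2


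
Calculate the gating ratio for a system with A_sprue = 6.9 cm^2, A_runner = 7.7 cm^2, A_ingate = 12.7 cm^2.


Sprue:Runner:Ingate = 1 : 7.7/6.9 : 12.7/6.9 = 1:1.12:1.84

Answer: 1:1.12:1.84


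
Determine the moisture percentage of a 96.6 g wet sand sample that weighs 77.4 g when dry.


Formula: MC = (W_wet - W_dry) / W_wet * 100
Water mass = 96.6 - 77.4 = 19.2 g
MC = 19.2 / 96.6 * 100 = 19.8758%

Answer: 19.8758%


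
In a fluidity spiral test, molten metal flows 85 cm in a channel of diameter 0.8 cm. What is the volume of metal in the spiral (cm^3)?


Formula: V = pi * (d/2)^2 * L  (cylinder volume)
Radius = 0.8/2 = 0.4 cm
V = pi * 0.4^2 * 85 = 42.7257 cm^3

Final answer: 42.7257 cm^3


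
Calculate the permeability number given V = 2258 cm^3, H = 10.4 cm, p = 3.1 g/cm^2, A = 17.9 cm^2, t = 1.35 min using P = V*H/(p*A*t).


Formula: Permeability Number P = (V * H) / (p * A * t)
Numerator: V * H = 2258 * 10.4 = 23483.2
Denominator: p * A * t = 3.1 * 17.9 * 1.35 = 74.9115
P = 23483.2 / 74.9115 = 313.4792

313.4792


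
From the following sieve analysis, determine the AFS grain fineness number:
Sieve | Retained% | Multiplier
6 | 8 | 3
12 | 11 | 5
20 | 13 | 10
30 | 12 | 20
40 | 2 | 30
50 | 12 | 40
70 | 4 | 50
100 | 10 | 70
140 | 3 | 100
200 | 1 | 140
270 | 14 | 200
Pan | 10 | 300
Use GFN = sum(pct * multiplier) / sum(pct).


Formula: GFN = sum(pct * multiplier) / sum(pct)
sum(pct * multiplier) = 8129
sum(pct) = 100
GFN = 8129 / 100 = 81.29

81.29


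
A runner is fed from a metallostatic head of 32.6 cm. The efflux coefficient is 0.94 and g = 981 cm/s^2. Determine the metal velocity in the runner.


Formula: v = Cd * sqrt(2 * g * h)  (Torricelli with discharge coefficient)
2*g*h = 2 * 981 * 32.6 = 63961.2 cm^2/s^2
sqrt(63961.2) = 252.90552 cm/s
v = 0.94 * 252.90552 = 237.7312 cm/s

Answer: 237.7312 cm/s


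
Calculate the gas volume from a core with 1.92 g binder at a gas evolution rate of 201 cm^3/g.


Formula: V_gas = W_binder * gas_evolution_rate
V = 1.92 g * 201 cm^3/g = 385.9200 cm^3

385.9200 cm^3


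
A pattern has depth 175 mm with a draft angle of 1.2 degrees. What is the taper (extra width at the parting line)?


Formula: taper = depth * tan(draft_angle)
tan(1.2 deg) = 0.0209470
taper = 175 mm * 0.0209470 = 3.6657 mm

Answer: 3.6657 mm


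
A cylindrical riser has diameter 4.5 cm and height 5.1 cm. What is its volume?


Formula: V = pi * (D/2)^2 * H  (cylinder volume)
Radius = D/2 = 4.5/2 = 2.25 cm
V = pi * 2.25^2 * 5.1 = 81.1120 cm^3

81.1120 cm^3


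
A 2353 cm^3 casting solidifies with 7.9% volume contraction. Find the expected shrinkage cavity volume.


Formula: V_shrink = V_casting * shrinkage_pct / 100
V_shrink = 2353 cm^3 * 7.9 / 100 = 185.8870 cm^3

Answer: 185.8870 cm^3


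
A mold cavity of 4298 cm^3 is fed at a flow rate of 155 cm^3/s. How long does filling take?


Formula: t_fill = V_mold / Q_flow
t = 4298 cm^3 / 155 cm^3/s = 27.7290 s

Final answer: 27.7290 s


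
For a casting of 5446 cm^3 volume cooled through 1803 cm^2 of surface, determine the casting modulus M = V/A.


Formula: Casting Modulus M = V / A
M = 5446 cm^3 / 1803 cm^2 = 3.0205 cm

Answer: 3.0205 cm


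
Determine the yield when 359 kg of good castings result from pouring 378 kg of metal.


Formula: Casting Yield = (W_good / W_total) * 100
Yield = (359 kg / 378 kg) * 100 = 94.9735%

Answer: 94.9735%


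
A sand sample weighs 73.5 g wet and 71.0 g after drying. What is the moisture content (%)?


Formula: MC = (W_wet - W_dry) / W_wet * 100
Water mass = 73.5 - 71.0 = 2.5 g
MC = 2.5 / 73.5 * 100 = 3.4014%

Final answer: 3.4014%


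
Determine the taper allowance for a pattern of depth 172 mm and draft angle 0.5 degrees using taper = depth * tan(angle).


Formula: taper = depth * tan(draft_angle)
tan(0.5 deg) = 0.0087269
taper = 172 mm * 0.0087269 = 1.5010 mm

Final answer: 1.5010 mm


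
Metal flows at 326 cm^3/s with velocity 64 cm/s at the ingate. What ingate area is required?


Formula: A_ingate = Q / v  (continuity equation)
A = 326 cm^3/s / 64 cm/s = 5.0938 cm^2

Final answer: 5.0938 cm^2


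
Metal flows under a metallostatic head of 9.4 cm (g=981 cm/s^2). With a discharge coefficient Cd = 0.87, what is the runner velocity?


Formula: v = Cd * sqrt(2 * g * h)  (Torricelli with discharge coefficient)
2*g*h = 2 * 981 * 9.4 = 18442.8 cm^2/s^2
sqrt(18442.8) = 135.80427 cm/s
v = 0.87 * 135.80427 = 118.1497 cm/s

118.1497 cm/s


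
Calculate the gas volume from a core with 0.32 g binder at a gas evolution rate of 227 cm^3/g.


Formula: V_gas = W_binder * gas_evolution_rate
V = 0.32 g * 227 cm^3/g = 72.6400 cm^3

72.6400 cm^3


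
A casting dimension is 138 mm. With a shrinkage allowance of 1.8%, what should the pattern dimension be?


Formula: L_pattern = L_casting * (1 + shrinkage_rate/100)
Shrinkage factor = 1 + 1.8/100 = 1.018
L_pattern = 138 mm * 1.018 = 140.4840 mm

140.4840 mm


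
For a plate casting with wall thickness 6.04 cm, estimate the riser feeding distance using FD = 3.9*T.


Formula: FD = 3.9 * T  (riser feeding-distance rule)
FD = 3.9 * 6.04 cm = 23.5560 cm

Answer: 23.5560 cm


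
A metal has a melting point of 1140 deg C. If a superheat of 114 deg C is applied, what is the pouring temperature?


Formula: T_pour = T_melt + Superheat
T_pour = 1140 + 114 = 1254 deg C

Final answer: 1254 deg C


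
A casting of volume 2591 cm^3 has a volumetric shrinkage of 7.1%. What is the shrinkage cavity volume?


Formula: V_shrink = V_casting * shrinkage_pct / 100
V_shrink = 2591 cm^3 * 7.1 / 100 = 183.9610 cm^3

Answer: 183.9610 cm^3


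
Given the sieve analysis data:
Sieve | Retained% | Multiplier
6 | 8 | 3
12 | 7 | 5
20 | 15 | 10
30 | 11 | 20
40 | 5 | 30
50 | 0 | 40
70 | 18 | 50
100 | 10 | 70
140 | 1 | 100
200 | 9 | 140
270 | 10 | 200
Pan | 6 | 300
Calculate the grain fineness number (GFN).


Formula: GFN = sum(pct * multiplier) / sum(pct)
sum(pct * multiplier) = 7339
sum(pct) = 100
GFN = 7339 / 100 = 73.39

Final answer: 73.39


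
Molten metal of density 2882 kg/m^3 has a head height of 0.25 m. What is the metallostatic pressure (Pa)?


Formula: P = rho * g * h
rho * g = 2882 * 9.81 = 28272.42 N/m^3
P = 28272.42 * 0.25 = 7068.1050 Pa

Final answer: 7068.1050 Pa


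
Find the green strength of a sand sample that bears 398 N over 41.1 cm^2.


Formula: Compressive Strength = Force / Area
Strength = 398 N / 41.1 cm^2 = 9.6837 N/cm^2

Final answer: 9.6837 N/cm^2


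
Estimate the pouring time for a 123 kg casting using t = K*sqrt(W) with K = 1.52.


Formula: t = K * sqrt(W)
sqrt(W) = sqrt(123) = 11.09054
t = 1.52 * 11.09054 = 16.8576 s


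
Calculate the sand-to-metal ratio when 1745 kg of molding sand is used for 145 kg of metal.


Formula: Sand-to-Metal Ratio = W_sand / W_metal
Ratio = 1745 kg / 145 kg = 12.0345


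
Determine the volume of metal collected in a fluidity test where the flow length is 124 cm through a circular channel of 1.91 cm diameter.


Formula: V = pi * (d/2)^2 * L  (cylinder volume)
Radius = 1.91/2 = 0.955 cm
V = pi * 0.955^2 * 124 = 355.2862 cm^3

Final answer: 355.2862 cm^3


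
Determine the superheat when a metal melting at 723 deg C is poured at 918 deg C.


Formula: Superheat = T_pour - T_melt
Superheat = 918 - 723 = 195 deg C

Final answer: 195 deg C


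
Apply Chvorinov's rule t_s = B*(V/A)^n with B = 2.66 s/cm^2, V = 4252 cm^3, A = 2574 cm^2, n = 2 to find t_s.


Formula: t_s = B * (V/A)^n  (Chvorinov's rule, n=2)
Modulus M = V/A = 4252/2574 = 1.651904 cm
M^2 = 1.651904^2 = 2.728787 cm^2
t_s = 2.66 * 2.728787 = 7.2586 s

Answer: 7.2586 s


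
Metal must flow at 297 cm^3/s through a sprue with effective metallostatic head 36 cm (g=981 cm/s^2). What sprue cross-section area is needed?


Formula: v = sqrt(2*g*h), A = Q/v
Velocity: v = sqrt(2 * 981 * 36) = sqrt(70632) = 265.7668 cm/s
Sprue area: A = Q / v = 297 / 265.7668 = 1.1175 cm^2

1.1175 cm^2


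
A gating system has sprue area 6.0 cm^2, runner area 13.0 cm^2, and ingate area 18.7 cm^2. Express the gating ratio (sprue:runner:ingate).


Sprue:Runner:Ingate = 1 : 13.0/6.0 : 18.7/6.0 = 1:2.17:3.12

Final answer: 1:2.17:3.12


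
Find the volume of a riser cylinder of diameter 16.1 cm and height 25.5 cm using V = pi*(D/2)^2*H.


Formula: V = pi * (D/2)^2 * H  (cylinder volume)
Radius = D/2 = 16.1/2 = 8.05 cm
V = pi * 8.05^2 * 25.5 = 5191.3680 cm^3

5191.3680 cm^3


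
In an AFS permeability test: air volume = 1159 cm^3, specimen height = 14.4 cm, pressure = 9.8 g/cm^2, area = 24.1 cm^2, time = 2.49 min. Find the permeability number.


Formula: Permeability Number P = (V * H) / (p * A * t)
Numerator: V * H = 1159 * 14.4 = 16689.6
Denominator: p * A * t = 9.8 * 24.1 * 2.49 = 588.0882
P = 16689.6 / 588.0882 = 28.3794


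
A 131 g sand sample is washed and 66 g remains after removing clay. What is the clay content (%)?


Formula: Clay% = (W_total - W_washed) / W_total * 100
Clay mass = 131 - 66 = 65 g
Clay% = 65 / 131 * 100 = 49.6183%

Final answer: 49.6183%


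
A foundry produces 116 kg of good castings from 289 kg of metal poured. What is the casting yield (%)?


Formula: Casting Yield = (W_good / W_total) * 100
Yield = (116 kg / 289 kg) * 100 = 40.1384%

40.1384%


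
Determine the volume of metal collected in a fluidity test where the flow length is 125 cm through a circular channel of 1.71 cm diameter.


Formula: V = pi * (d/2)^2 * L  (cylinder volume)
Radius = 1.71/2 = 0.855 cm
V = pi * 0.855^2 * 125 = 287.0728 cm^3


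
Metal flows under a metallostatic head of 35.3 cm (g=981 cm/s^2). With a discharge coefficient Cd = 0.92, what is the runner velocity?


Formula: v = Cd * sqrt(2 * g * h)  (Torricelli with discharge coefficient)
2*g*h = 2 * 981 * 35.3 = 69258.6 cm^2/s^2
sqrt(69258.6) = 263.17029 cm/s
v = 0.92 * 263.17029 = 242.1167 cm/s

Final answer: 242.1167 cm/s


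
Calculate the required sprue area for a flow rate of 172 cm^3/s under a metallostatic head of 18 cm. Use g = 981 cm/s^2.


Formula: v = sqrt(2*g*h), A = Q/v
Velocity: v = sqrt(2 * 981 * 18) = sqrt(35316) = 187.9255 cm/s
Sprue area: A = Q / v = 172 / 187.9255 = 0.9153 cm^2

0.9153 cm^2


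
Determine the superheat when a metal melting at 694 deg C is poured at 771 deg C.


Formula: Superheat = T_pour - T_melt
Superheat = 771 - 694 = 77 deg C

Answer: 77 deg C


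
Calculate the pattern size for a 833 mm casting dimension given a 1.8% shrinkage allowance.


Formula: L_pattern = L_casting * (1 + shrinkage_rate/100)
Shrinkage factor = 1 + 1.8/100 = 1.018
L_pattern = 833 mm * 1.018 = 847.9940 mm


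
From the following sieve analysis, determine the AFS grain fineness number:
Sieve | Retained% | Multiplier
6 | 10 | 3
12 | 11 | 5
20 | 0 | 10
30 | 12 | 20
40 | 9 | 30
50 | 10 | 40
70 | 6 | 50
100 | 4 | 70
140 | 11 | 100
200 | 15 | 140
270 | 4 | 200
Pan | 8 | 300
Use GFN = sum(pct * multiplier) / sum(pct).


Formula: GFN = sum(pct * multiplier) / sum(pct)
sum(pct * multiplier) = 7975
sum(pct) = 100
GFN = 7975 / 100 = 79.75


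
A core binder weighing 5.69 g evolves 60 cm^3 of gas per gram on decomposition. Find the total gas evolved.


Formula: V_gas = W_binder * gas_evolution_rate
V = 5.69 g * 60 cm^3/g = 341.4000 cm^3

341.4000 cm^3


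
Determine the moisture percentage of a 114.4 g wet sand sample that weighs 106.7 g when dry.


Formula: MC = (W_wet - W_dry) / W_wet * 100
Water mass = 114.4 - 106.7 = 7.7 g
MC = 7.7 / 114.4 * 100 = 6.7308%


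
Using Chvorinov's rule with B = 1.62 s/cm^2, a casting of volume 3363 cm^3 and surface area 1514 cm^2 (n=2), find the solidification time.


Formula: t_s = B * (V/A)^n  (Chvorinov's rule, n=2)
Modulus M = V/A = 3363/1514 = 2.221268 cm
M^2 = 2.221268^2 = 4.934032 cm^2
t_s = 1.62 * 4.934032 = 7.9931 s

Final answer: 7.9931 s


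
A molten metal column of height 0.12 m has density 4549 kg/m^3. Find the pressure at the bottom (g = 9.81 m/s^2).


Formula: P = rho * g * h
rho * g = 4549 * 9.81 = 44625.69 N/m^3
P = 44625.69 * 0.12 = 5355.0828 Pa


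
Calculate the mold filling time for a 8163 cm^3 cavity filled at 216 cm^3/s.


Formula: t_fill = V_mold / Q_flow
t = 8163 cm^3 / 216 cm^3/s = 37.7917 s

Final answer: 37.7917 s


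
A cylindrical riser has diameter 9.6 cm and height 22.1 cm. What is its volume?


Formula: V = pi * (D/2)^2 * H  (cylinder volume)
Radius = D/2 = 9.6/2 = 4.8 cm
V = pi * 4.8^2 * 22.1 = 1599.6487 cm^3

1599.6487 cm^3


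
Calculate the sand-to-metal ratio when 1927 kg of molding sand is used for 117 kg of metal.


Formula: Sand-to-Metal Ratio = W_sand / W_metal
Ratio = 1927 kg / 117 kg = 16.4701


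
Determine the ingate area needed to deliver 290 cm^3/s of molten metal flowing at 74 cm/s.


Formula: A_ingate = Q / v  (continuity equation)
A = 290 cm^3/s / 74 cm/s = 3.9189 cm^2

3.9189 cm^2


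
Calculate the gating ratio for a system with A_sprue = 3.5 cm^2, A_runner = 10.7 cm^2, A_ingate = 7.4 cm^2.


Sprue:Runner:Ingate = 1 : 10.7/3.5 : 7.4/3.5 = 1:3.06:2.11

Final answer: 1:3.06:2.11


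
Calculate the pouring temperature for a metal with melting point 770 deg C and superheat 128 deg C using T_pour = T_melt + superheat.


Formula: T_pour = T_melt + Superheat
T_pour = 770 + 128 = 898 deg C

Answer: 898 deg C


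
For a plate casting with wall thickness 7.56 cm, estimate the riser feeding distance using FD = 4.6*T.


Formula: FD = 4.6 * T  (riser feeding-distance rule)
FD = 4.6 * 7.56 cm = 34.7760 cm


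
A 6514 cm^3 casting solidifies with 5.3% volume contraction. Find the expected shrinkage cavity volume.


Formula: V_shrink = V_casting * shrinkage_pct / 100
V_shrink = 6514 cm^3 * 5.3 / 100 = 345.2420 cm^3

Final answer: 345.2420 cm^3
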